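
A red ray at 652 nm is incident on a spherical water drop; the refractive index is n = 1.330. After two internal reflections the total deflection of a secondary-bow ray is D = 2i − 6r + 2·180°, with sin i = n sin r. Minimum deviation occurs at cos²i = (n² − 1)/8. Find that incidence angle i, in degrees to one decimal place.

cos²i = (1.330² − 1)/8 = (1.76890 − 1)/8 = 0.09611.
cos i = 0.31002, so i = 71.940°.

71.9°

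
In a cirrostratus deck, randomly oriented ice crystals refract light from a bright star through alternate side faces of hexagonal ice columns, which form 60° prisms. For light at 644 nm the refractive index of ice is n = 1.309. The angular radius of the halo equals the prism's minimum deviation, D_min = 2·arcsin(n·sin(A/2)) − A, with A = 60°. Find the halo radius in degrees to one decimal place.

21.8°

n·sin(A/2) = 1.309 × sin 30° = 1.309 × 0.5000 = 0.6545.
D_min = 2·arcsin(0.6545) − 60° = 2 × 40.882° − 60° = 21.763°.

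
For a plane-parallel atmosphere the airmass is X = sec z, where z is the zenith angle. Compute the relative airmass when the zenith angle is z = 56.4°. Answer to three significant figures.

1.81

X = sec z = 1/cos 56.4° = 1/0.5534 = 1.8070.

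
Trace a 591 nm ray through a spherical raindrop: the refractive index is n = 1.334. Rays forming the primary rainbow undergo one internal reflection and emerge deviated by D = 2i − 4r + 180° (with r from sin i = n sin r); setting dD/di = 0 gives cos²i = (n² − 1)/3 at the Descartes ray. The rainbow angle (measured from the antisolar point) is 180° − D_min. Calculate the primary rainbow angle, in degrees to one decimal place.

41.9°

cos²i = (1.77956 − 1)/3 = 0.25985; i = arccos(0.50976) = 59.352°.
sin r = sin 59.352°/1.334 = 0.64492; r = 40.159°.
D_min = 2·59.352° − 4·40.159° + 180° = 138.067°.
Rainbow angle = 180° − D_min = 41.933°.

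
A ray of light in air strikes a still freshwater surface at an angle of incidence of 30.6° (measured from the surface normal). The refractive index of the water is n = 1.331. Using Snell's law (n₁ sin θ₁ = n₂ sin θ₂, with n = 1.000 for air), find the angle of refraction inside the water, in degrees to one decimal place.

Snell: sin θ_r = sin θ_i / n = sin 30.6° / 1.331 = 0.5090 / 1.331 = 0.3825.
θ_r = arcsin(0.3825) = 22.49°.

22.5°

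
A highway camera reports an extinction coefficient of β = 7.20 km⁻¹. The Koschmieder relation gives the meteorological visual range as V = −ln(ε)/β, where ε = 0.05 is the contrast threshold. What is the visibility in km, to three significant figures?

0.416 km

V = −ln(0.05) / 7.20 = 2.996 / 7.20 = 0.4161 km.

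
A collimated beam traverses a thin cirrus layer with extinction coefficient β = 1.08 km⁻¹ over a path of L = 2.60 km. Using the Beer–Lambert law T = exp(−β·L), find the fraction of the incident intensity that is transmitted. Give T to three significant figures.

0.0603

τ = β·L = 1.08 × 2.60 = 2.8080.
T = exp(−2.8080) = 0.0603.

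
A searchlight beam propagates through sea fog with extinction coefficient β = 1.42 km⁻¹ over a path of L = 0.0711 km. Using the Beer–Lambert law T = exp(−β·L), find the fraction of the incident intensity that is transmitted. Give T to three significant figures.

0.904

τ = β·L = 1.42 × 0.0711 = 0.1010.
T = exp(−0.1010) = 0.9040.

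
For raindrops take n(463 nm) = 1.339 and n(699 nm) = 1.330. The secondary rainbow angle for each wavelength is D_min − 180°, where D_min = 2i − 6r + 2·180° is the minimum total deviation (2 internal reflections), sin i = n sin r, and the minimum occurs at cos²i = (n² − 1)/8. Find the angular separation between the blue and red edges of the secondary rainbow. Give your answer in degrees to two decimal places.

At 463 nm (n = 1.339): cos²i = 0.09912 → i = 71.650°, r = 45.141°, D_min = 232.451°, rainbow angle = 52.451°.
At 699 nm (n = 1.330): cos²i = 0.09611 → i = 71.940°, r = 45.630°, D_min = 230.101°, rainbow angle = 50.101°.
Angular width = |52.451° − 50.101°| = 2.350°.

2.35°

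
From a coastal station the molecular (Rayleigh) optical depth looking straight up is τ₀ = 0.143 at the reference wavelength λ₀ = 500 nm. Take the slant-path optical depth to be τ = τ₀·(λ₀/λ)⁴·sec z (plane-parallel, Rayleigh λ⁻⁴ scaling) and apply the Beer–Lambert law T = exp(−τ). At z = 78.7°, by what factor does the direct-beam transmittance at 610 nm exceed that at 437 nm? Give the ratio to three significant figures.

2.51

Airmass: sec 78.7° = 5.1034.
τ(610 nm) = 0.143 × (500/610)⁴ × 5.1034 = 0.143 × 0.4514 × 5.1034 = 0.3294.
τ(437 nm) = 0.143 × (500/437)⁴ × 5.1034 = 0.143 × 1.7138 × 5.1034 = 1.2507.
T(610)/T(437) = exp(τ_B − τ_A) = exp(0.9213) = 2.5125.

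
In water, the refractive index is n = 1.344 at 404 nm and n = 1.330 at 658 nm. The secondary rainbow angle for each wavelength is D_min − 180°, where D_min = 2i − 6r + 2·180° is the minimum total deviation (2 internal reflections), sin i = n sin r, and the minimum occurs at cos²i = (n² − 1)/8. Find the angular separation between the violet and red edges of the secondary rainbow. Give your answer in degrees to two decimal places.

At 404 nm (n = 1.344): cos²i = 0.10079 → i = 71.490°, r = 44.874°, D_min = 233.733°, rainbow angle = 53.733°.
At 658 nm (n = 1.330): cos²i = 0.09611 → i = 71.940°, r = 45.630°, D_min = 230.101°, rainbow angle = 50.101°.
Angular width = |53.733° − 50.101°| = 3.632°.

3.63°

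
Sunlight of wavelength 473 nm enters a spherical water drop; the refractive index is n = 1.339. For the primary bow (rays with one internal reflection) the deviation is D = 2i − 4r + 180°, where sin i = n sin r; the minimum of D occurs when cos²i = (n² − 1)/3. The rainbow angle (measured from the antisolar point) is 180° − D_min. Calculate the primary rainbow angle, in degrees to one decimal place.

41.2°

cos²i = (1.79292 − 1)/3 = 0.26431; i = arccos(0.51411) = 59.062°.
sin r = sin 59.062°/1.339 = 0.64057; r = 39.834°.
D_min = 2·59.062° − 4·39.834° + 180° = 138.786°.
Rainbow angle = 180° − D_min = 41.214°.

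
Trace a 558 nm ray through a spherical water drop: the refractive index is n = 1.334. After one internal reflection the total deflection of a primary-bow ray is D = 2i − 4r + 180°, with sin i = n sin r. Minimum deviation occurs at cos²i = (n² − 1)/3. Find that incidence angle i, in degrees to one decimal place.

59.4°

cos²i = (1.334² − 1)/3 = (1.77956 − 1)/3 = 0.25985.
cos i = 0.50976, so i = 59.352°.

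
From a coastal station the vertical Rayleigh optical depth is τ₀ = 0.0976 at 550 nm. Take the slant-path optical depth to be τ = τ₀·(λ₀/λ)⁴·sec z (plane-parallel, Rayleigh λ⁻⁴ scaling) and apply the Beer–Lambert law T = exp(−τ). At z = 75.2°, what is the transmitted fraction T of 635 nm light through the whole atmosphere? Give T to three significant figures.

sec 75.2° = 3.9147.
τ = 0.0976 × (550/635)⁴ × 3.9147 = 0.0976 × 0.5628 × 3.9147 = 0.2150.
T = exp(−0.2150) = 0.8065.

0.807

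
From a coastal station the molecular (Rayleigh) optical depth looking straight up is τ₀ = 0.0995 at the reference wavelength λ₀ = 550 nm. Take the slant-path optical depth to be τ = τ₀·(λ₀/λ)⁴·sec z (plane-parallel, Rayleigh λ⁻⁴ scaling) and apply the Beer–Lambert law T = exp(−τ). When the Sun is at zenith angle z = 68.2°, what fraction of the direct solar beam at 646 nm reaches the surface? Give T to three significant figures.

0.869

sec 68.2° = 2.6927.
τ = 0.0995 × (550/646)⁴ × 2.6927 = 0.0995 × 0.5254 × 2.6927 = 0.1408.
T = exp(−0.1408) = 0.8687.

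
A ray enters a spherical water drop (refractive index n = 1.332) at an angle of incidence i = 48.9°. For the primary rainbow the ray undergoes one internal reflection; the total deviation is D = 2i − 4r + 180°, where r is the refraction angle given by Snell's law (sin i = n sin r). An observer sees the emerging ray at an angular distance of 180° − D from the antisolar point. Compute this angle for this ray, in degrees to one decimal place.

sin r = sin 48.9° / 1.332 = 0.7536/1.332 = 0.5657; r = 34.45°.
D = 2·48.9° − 4·34.45° + 180° = 97.80° − 137.81° + 180° = 139.99°.
Angle from antisolar point = 180° − D = 40.01°.

40.0°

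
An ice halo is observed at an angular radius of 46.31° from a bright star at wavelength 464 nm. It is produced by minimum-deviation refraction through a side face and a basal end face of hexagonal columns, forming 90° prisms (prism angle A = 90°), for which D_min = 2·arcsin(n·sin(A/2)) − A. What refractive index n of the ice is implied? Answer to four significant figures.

Rearranging: n = sin((D_min + A)/2) / sin(A/2).
(D_min + A)/2 = (46.31° + 90°)/2 = 68.155°.
n = sin 68.155° / sin 45° = 0.9282 / 0.7071 = 1.3127.

1.313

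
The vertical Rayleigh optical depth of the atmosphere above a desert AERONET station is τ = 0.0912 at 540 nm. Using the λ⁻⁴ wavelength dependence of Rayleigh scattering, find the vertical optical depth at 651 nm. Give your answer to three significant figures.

0.0432

τ(651 nm) = τ(540 nm) × (540/651)⁴ = 0.0912 × (0.8295)⁴ = 0.0912 × 0.4734 = 0.0432.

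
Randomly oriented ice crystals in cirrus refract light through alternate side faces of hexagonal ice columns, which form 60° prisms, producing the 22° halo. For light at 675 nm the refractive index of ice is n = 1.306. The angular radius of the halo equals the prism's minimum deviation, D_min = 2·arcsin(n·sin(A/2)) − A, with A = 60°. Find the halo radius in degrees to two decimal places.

n·sin(A/2) = 1.306 × sin 30° = 1.306 × 0.5000 = 0.6530.
D_min = 2·arcsin(0.6530) − 60° = 2 × 40.768° − 60° = 21.536°.

21.54°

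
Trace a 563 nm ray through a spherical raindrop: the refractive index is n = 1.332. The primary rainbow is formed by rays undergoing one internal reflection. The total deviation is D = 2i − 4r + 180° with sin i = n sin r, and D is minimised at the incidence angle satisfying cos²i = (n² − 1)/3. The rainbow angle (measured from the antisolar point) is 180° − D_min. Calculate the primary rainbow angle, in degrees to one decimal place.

cos²i = (1.77422 − 1)/3 = 0.25807; i = arccos(0.50801) = 59.469°.
sin r = sin 59.469°/1.332 = 0.64666; r = 40.290°.
D_min = 2·59.469° − 4·40.290° + 180° = 137.776°.
Rainbow angle = 180° − D_min = 42.224°.

42.2°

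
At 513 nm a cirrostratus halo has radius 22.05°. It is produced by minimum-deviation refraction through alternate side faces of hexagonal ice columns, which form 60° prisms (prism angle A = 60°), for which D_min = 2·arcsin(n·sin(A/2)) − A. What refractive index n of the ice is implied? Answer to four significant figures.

Rearranging: n = sin((D_min + A)/2) / sin(A/2).
(D_min + A)/2 = (22.05° + 60°)/2 = 41.025°.
n = sin 41.025° / sin 30° = 0.6564 / 0.5000 = 1.3128.

1.313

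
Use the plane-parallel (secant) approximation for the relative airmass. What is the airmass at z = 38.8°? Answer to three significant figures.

X = sec z = 1/cos 38.8° = 1/0.7793 = 1.2831.

1.28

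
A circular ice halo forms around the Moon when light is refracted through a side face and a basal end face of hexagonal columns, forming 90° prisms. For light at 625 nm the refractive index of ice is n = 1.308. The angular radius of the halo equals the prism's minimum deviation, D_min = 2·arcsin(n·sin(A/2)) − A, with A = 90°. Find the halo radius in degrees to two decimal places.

n·sin(A/2) = 1.308 × sin 45° = 1.308 × 0.7071 = 0.9249.
D_min = 2·arcsin(0.9249) − 90° = 2 × 67.653° − 90° = 45.305°.

45.31°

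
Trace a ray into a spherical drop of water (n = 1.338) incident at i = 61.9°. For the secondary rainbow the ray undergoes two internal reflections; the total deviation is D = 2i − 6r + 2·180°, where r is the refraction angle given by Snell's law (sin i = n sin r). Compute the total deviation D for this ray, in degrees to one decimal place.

236.3°

sin r = sin 61.9° / 1.338 = 0.8821/1.338 = 0.6593; r = 41.25°.
D = 2·61.9° − 6·41.25° + 2·180° = 123.80° − 247.47° + 360° = 236.33°.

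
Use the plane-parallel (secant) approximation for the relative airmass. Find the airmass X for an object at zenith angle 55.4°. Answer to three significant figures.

X = sec z = 1/cos 55.4° = 1/0.5678 = 1.7610.

1.76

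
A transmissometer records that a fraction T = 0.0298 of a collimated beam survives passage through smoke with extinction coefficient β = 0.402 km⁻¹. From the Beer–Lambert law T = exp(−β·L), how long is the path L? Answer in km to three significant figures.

Beer–Lambert: T = exp(−βL) ⇒ L = −ln(T)/β = −ln(0.0298)/0.402 = 3.5132/0.402 = 8.739 km.

8.74 km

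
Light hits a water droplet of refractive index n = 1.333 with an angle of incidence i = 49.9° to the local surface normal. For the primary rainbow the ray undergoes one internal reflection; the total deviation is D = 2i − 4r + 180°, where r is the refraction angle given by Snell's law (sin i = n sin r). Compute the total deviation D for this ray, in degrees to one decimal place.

139.7°

sin r = sin 49.9° / 1.333 = 0.7649/1.333 = 0.5738; r = 35.02°.
D = 2·49.9° − 4·35.02° + 180° = 99.80° − 140.07° + 180° = 139.73°.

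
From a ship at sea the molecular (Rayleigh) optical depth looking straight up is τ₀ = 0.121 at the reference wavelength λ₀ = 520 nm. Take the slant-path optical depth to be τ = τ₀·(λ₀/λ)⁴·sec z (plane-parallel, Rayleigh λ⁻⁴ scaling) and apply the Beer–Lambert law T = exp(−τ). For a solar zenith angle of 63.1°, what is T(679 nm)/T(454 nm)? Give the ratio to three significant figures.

1.45

Airmass: sec 63.1° = 2.2103.
τ(679 nm) = 0.121 × (520/679)⁴ × 2.2103 = 0.121 × 0.3440 × 2.2103 = 0.0920.
τ(454 nm) = 0.121 × (520/454)⁴ × 2.2103 = 0.121 × 1.7210 × 2.2103 = 0.4603.
T(679)/T(454) = exp(τ_B − τ_A) = exp(0.3683) = 1.4452.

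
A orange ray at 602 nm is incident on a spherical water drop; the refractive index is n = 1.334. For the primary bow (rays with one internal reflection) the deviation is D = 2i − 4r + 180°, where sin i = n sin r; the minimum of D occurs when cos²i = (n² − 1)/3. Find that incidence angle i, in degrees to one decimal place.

59.4°

cos²i = (1.334² − 1)/3 = (1.77956 − 1)/3 = 0.25985.
cos i = 0.50976, so i = 59.352°.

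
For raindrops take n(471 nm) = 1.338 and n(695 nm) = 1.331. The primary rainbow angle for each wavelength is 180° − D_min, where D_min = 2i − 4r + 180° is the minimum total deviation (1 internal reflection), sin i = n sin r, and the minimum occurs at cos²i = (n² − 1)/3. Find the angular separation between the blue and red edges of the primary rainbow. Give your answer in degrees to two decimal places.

1.01°

At 471 nm (n = 1.338): cos²i = 0.26341 → i = 59.120°, r = 39.899°, D_min = 138.643°, rainbow angle = 41.357°.
At 695 nm (n = 1.331): cos²i = 0.25719 → i = 59.527°, r = 40.356°, D_min = 137.630°, rainbow angle = 42.370°.
Angular width = |41.357° − 42.370°| = 1.013°.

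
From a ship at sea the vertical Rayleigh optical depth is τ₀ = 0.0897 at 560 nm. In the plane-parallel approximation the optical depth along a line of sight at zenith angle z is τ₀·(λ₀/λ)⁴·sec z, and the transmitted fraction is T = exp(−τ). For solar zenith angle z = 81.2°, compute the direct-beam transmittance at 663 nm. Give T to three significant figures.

sec 81.2° = 6.5366.
τ = 0.0897 × (560/663)⁴ × 6.5366 = 0.0897 × 0.5090 × 6.5366 = 0.2984.
T = exp(−0.2984) = 0.7420.

0.742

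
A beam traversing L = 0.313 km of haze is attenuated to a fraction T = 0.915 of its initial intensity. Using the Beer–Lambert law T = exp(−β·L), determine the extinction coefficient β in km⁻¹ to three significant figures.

Beer–Lambert: T = exp(−βL) ⇒ β = −ln(T)/L = −ln(0.915)/0.313 = 0.0888/0.313 = 0.2838 km⁻¹.

0.284 km⁻¹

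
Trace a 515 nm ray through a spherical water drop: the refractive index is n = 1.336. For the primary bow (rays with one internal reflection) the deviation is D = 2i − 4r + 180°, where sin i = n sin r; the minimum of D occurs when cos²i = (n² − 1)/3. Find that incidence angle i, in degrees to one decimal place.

cos²i = (1.336² − 1)/3 = (1.78490 − 1)/3 = 0.26163.
cos i = 0.51150, so i = 59.236°.

59.2°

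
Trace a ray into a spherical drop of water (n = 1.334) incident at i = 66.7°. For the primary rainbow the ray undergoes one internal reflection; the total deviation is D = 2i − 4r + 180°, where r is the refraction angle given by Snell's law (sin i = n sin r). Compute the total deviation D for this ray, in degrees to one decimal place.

139.4°

sin r = sin 66.7° / 1.334 = 0.9184/1.334 = 0.6885; r = 43.51°.
D = 2·66.7° − 4·43.51° + 180° = 133.40° − 174.04° + 180° = 139.36°.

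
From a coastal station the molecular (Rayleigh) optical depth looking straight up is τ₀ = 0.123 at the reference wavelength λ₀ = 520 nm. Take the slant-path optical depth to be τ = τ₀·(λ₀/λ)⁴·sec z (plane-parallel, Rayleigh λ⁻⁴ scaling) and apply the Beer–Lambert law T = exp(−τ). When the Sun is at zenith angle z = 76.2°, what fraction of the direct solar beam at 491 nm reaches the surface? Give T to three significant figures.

0.523

sec 76.2° = 4.1923.
τ = 0.123 × (520/491)⁴ × 4.1923 = 0.123 × 1.2580 × 4.1923 = 0.6487.
T = exp(−0.6487) = 0.5227.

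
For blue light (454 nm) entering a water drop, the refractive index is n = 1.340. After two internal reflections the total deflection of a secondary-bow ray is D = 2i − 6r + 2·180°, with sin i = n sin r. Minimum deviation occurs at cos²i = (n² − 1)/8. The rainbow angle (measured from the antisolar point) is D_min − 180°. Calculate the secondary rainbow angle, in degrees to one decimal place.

cos²i = (1.79560 − 1)/8 = 0.09945; i = arccos(0.31536) = 71.618°.
sin r = sin 71.618°/1.340 = 0.70819; r = 45.088°.
D_min = 2·71.618° − 6·45.088° + 360° = 232.709°.
Rainbow angle = D_min − 180° = 52.709°.

52.7°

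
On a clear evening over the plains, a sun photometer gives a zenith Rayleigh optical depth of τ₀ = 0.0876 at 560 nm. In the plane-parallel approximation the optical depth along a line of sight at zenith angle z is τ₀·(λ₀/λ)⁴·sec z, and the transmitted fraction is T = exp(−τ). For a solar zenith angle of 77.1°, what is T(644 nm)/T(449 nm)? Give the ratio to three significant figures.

2.06

Airmass: sec 77.1° = 4.4793.
τ(644 nm) = 0.0876 × (560/644)⁴ × 4.4793 = 0.0876 × 0.5718 × 4.4793 = 0.2243.
τ(449 nm) = 0.0876 × (560/449)⁴ × 4.4793 = 0.0876 × 2.4197 × 4.4793 = 0.9495.
T(644)/T(449) = exp(τ_B − τ_A) = exp(0.7251) = 2.0650.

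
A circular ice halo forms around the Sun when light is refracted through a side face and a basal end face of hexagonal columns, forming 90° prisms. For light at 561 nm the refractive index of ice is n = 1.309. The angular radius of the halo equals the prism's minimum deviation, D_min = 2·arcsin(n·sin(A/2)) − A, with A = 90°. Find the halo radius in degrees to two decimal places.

n·sin(A/2) = 1.309 × sin 45° = 1.309 × 0.7071 = 0.9256.
D_min = 2·arcsin(0.9256) − 90° = 2 × 67.759° − 90° = 45.519°.

45.52°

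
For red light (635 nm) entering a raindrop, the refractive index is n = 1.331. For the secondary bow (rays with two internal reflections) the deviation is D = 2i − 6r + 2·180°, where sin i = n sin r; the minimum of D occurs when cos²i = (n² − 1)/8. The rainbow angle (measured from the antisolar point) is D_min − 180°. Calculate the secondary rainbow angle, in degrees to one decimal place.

cos²i = (1.77156 − 1)/8 = 0.09645; i = arccos(0.31056) = 71.907°.
sin r = sin 71.907°/1.331 = 0.71417; r = 45.575°.
D_min = 2·71.907° − 6·45.575° + 360° = 230.365°.
Rainbow angle = D_min − 180° = 50.365°.

50.4°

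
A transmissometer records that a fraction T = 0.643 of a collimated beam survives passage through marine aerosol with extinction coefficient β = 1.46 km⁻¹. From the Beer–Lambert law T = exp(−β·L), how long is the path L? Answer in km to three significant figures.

Beer–Lambert: T = exp(−βL) ⇒ L = −ln(T)/β = −ln(0.643)/1.46 = 0.4416/1.46 = 0.3025 km.

0.302 km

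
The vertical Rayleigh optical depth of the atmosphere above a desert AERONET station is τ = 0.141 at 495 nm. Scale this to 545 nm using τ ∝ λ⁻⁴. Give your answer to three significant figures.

0.0960

τ(545 nm) = τ(495 nm) × (495/545)⁴ = 0.141 × (0.9083)⁴ = 0.141 × 0.6805 = 0.0960.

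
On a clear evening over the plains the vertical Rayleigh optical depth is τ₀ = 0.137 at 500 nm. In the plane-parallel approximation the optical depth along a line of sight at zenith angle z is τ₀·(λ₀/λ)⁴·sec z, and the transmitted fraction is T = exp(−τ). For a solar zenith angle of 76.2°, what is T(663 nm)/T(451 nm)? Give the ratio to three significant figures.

1.98

Airmass: sec 76.2° = 4.1923.
τ(663 nm) = 0.137 × (500/663)⁴ × 4.1923 = 0.137 × 0.3235 × 4.1923 = 0.1858.
τ(451 nm) = 0.137 × (500/451)⁴ × 4.1923 = 0.137 × 1.5107 × 4.1923 = 0.8677.
T(663)/T(451) = exp(τ_B − τ_A) = exp(0.6819) = 1.9776.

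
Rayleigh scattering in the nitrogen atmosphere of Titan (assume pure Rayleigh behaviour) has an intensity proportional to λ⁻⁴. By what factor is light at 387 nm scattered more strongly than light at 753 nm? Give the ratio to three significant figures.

14.3

Rayleigh scattering ∝ λ⁻⁴, so the ratio of coefficients is the inverse fourth power of the wavelength ratio.
σ(387)/σ(753) = (753/387)⁴ = (1.9457)⁴ = 14.33.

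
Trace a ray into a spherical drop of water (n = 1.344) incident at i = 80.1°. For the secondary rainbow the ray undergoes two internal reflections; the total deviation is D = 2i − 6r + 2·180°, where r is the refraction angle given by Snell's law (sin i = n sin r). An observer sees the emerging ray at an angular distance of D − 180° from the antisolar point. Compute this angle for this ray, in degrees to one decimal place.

sin r = sin 80.1° / 1.344 = 0.9851/1.344 = 0.7330; r = 47.14°.
D = 2·80.1° − 6·47.14° + 2·180° = 160.20° − 282.81° + 360° = 237.39°.
Angle from antisolar point = D − 180° = 57.39°.

57.4°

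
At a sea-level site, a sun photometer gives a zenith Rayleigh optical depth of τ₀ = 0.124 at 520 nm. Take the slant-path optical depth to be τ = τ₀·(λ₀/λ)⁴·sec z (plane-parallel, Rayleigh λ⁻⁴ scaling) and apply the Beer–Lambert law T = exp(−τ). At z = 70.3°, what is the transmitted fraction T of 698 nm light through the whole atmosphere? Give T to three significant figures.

0.893

sec 70.3° = 2.9665.
τ = 0.124 × (520/698)⁴ × 2.9665 = 0.124 × 0.3080 × 2.9665 = 0.1133.
T = exp(−0.1133) = 0.8929.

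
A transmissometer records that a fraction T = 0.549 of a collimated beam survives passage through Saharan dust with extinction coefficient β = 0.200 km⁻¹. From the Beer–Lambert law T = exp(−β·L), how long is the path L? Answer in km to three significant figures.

3.00 km

Beer–Lambert: T = exp(−βL) ⇒ L = −ln(T)/β = −ln(0.549)/0.200 = 0.5997/0.200 = 2.998 km.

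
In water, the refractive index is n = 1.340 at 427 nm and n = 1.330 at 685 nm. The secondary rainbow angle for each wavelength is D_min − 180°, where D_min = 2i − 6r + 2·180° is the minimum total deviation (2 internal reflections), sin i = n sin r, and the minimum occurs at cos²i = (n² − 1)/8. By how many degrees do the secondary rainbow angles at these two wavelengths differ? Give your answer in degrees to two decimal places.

2.61°

At 427 nm (n = 1.340): cos²i = 0.09945 → i = 71.618°, r = 45.088°, D_min = 232.709°, rainbow angle = 52.709°.
At 685 nm (n = 1.330): cos²i = 0.09611 → i = 71.940°, r = 45.630°, D_min = 230.101°, rainbow angle = 50.101°.
Angular width = |52.709° − 50.101°| = 2.608°.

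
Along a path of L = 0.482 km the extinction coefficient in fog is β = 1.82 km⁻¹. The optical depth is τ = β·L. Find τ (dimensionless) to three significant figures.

τ = β·L = 1.82 × 0.482 = 0.8772.

0.877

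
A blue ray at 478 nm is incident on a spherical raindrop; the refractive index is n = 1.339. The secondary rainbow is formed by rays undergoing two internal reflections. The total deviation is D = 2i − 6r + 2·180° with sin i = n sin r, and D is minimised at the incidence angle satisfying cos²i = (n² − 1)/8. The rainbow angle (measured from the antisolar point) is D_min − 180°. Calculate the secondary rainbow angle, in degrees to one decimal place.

cos²i = (1.79292 − 1)/8 = 0.09912; i = arccos(0.31483) = 71.650°.
sin r = sin 71.650°/1.339 = 0.70885; r = 45.141°.
D_min = 2·71.650° − 6·45.141° + 360° = 232.451°.
Rainbow angle = D_min − 180° = 52.451°.

52.5°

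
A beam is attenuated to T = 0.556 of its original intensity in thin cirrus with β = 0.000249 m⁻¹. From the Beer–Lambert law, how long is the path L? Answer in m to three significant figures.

2360 m

Beer–Lambert: T = exp(−βL) ⇒ L = −ln(T)/β = −ln(0.556)/0.000249 = 0.5870/0.000249 = 2357 m.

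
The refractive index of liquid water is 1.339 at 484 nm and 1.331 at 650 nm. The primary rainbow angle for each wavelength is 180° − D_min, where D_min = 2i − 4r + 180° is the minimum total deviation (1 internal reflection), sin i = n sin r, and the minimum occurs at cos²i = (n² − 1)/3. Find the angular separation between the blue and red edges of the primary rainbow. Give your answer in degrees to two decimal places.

At 484 nm (n = 1.339): cos²i = 0.26431 → i = 59.062°, r = 39.834°, D_min = 138.786°, rainbow angle = 41.214°.
At 650 nm (n = 1.331): cos²i = 0.25719 → i = 59.527°, r = 40.356°, D_min = 137.630°, rainbow angle = 42.370°.
Angular width = |41.214° − 42.370°| = 1.156°.

1.16°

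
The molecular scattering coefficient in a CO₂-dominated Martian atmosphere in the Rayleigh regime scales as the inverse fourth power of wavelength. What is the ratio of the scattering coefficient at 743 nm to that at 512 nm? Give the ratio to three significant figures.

Rayleigh scattering ∝ λ⁻⁴, so the ratio of coefficients is the inverse fourth power of the wavelength ratio.
σ(743)/σ(512) = (512/743)⁴ = (0.6891)⁴ = 0.2255.

0.225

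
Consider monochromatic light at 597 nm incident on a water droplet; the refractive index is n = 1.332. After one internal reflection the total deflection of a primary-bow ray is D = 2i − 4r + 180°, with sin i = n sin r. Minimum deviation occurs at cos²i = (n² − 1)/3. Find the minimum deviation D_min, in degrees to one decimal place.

137.8°

cos²i = (1.77422 − 1)/3 = 0.25807; i = arccos(0.50801) = 59.469°.
sin r = sin 59.469°/1.332 = 0.64666; r = 40.290°.
D_min = 2·59.469° − 4·40.290° + 180° = 137.776°.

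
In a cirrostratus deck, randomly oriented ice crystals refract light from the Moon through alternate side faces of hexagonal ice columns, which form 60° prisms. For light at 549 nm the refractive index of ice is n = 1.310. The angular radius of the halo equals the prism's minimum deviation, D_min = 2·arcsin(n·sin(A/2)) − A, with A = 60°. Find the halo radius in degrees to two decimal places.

n·sin(A/2) = 1.310 × sin 30° = 1.310 × 0.5000 = 0.6550.
D_min = 2·arcsin(0.6550) − 60° = 2 × 40.920° − 60° = 21.839°.

21.84°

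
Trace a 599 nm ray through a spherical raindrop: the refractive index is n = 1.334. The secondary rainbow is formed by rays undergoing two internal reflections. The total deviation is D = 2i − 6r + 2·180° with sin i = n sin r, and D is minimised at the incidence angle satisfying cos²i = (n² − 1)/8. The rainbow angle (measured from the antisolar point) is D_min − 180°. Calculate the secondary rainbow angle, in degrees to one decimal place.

51.2°

cos²i = (1.77956 − 1)/8 = 0.09744; i = arccos(0.31216) = 71.810°.
sin r = sin 71.810°/1.334 = 0.71217; r = 45.411°.
D_min = 2·71.810° − 6·45.411° + 360° = 231.153°.
Rainbow angle = D_min − 180° = 51.153°.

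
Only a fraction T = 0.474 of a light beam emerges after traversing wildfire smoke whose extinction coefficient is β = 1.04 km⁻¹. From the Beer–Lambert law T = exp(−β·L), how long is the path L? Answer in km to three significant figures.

0.718 km

Beer–Lambert: T = exp(−βL) ⇒ L = −ln(T)/β = −ln(0.474)/1.04 = 0.7465/1.04 = 0.7178 km.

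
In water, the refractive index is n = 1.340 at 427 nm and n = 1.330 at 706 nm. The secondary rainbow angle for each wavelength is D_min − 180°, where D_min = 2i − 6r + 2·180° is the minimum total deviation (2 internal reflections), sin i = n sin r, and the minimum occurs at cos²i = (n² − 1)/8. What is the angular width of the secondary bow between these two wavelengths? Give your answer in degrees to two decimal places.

At 427 nm (n = 1.340): cos²i = 0.09945 → i = 71.618°, r = 45.088°, D_min = 232.709°, rainbow angle = 52.709°.
At 706 nm (n = 1.330): cos²i = 0.09611 → i = 71.940°, r = 45.630°, D_min = 230.101°, rainbow angle = 50.101°.
Angular width = |52.709° − 50.101°| = 2.608°.

2.61°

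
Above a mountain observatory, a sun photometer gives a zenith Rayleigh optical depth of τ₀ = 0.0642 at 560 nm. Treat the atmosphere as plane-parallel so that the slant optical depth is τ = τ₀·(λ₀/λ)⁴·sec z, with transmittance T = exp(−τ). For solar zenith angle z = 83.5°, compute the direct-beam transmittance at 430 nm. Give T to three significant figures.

0.196

sec 83.5° = 8.8337.
τ = 0.0642 × (560/430)⁴ × 8.8337 = 0.0642 × 2.8766 × 8.8337 = 1.6314.
T = exp(−1.6314) = 0.1957.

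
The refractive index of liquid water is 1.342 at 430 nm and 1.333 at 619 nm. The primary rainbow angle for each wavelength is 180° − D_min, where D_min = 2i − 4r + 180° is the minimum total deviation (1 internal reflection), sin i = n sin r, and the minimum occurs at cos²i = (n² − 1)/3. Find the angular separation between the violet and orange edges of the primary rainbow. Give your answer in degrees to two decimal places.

At 430 nm (n = 1.342): cos²i = 0.26699 → i = 58.888°, r = 39.641°, D_min = 139.213°, rainbow angle = 40.787°.
At 619 nm (n = 1.333): cos²i = 0.25896 → i = 59.410°, r = 40.225°, D_min = 137.922°, rainbow angle = 42.078°.
Angular width = |40.787° − 42.078°| = 1.291°.

1.29°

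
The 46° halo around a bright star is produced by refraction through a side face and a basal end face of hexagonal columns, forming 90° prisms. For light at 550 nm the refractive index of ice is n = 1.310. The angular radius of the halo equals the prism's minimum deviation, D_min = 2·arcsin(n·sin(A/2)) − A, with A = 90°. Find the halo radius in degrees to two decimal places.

n·sin(A/2) = 1.310 × sin 45° = 1.310 × 0.7071 = 0.9263.
D_min = 2·arcsin(0.9263) − 90° = 2 × 67.867° − 90° = 45.733°.

45.73°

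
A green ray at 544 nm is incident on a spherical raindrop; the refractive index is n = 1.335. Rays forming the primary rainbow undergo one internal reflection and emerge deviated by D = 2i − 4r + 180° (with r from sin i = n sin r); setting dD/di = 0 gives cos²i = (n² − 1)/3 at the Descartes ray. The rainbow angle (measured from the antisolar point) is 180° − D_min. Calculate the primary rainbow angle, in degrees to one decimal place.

41.8°

cos²i = (1.78222 − 1)/3 = 0.26074; i = arccos(0.51063) = 59.294°.
sin r = sin 59.294°/1.335 = 0.64405; r = 40.094°.
D_min = 2·59.294° − 4·40.094° + 180° = 138.212°.
Rainbow angle = 180° − D_min = 41.788°.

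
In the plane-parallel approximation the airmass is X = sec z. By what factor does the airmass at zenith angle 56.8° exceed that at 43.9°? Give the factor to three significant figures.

X(56.8°)/X(43.9°) = sec 56.8° / sec 43.9° = cos 43.9° / cos 56.8° = 0.7206/0.5476 = 1.3159.

1.32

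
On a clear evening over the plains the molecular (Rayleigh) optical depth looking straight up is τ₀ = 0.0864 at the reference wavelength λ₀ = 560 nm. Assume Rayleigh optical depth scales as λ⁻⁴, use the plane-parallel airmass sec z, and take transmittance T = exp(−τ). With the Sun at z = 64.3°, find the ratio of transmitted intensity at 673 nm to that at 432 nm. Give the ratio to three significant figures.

1.60

Airmass: sec 64.3° = 2.3060.
τ(673 nm) = 0.0864 × (560/673)⁴ × 2.3060 = 0.0864 × 0.4794 × 2.3060 = 0.0955.
τ(432 nm) = 0.0864 × (560/432)⁴ × 2.3060 = 0.0864 × 2.8237 × 2.3060 = 0.5626.
T(673)/T(432) = exp(τ_B − τ_A) = exp(0.4671) = 1.5953.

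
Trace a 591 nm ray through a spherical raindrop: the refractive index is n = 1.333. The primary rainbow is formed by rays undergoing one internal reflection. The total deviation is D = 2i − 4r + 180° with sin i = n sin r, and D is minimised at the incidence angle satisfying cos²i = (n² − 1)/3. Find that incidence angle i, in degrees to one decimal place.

cos²i = (1.333² − 1)/3 = (1.77689 − 1)/3 = 0.25896.
cos i = 0.50888, so i = 59.410°.

59.4°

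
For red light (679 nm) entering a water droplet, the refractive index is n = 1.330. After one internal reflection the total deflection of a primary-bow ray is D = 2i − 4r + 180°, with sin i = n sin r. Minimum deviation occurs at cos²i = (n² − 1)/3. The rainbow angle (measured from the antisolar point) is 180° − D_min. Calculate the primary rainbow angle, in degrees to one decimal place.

42.5°

cos²i = (1.76890 − 1)/3 = 0.25630; i = arccos(0.50626) = 59.585°.
sin r = sin 59.585°/1.330 = 0.64841; r = 40.422°.
D_min = 2·59.585° − 4·40.422° + 180° = 137.484°.
Rainbow angle = 180° − D_min = 42.516°.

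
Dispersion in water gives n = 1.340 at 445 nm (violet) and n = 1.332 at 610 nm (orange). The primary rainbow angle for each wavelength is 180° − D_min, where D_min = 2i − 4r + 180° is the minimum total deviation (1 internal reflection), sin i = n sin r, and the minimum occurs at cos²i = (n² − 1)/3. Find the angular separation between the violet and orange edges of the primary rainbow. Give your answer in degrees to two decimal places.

At 445 nm (n = 1.340): cos²i = 0.26520 → i = 59.004°, r = 39.770°, D_min = 138.929°, rainbow angle = 41.071°.
At 610 nm (n = 1.332): cos²i = 0.25807 → i = 59.469°, r = 40.290°, D_min = 137.776°, rainbow angle = 42.224°.
Angular width = |41.071° − 42.224°| = 1.153°.

1.15°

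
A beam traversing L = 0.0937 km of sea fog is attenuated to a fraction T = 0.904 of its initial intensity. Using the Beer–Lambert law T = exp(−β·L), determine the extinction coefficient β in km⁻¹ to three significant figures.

Beer–Lambert: T = exp(−βL) ⇒ β = −ln(T)/L = −ln(0.904)/0.0937 = 0.1009/0.0937 = 1.077 km⁻¹.

1.08 km⁻¹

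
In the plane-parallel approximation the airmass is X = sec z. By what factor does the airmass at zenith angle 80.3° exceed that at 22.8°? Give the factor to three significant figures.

X(80.3°)/X(22.8°) = sec 80.3° / sec 22.8° = cos 22.8° / cos 80.3° = 0.9219/0.1685 = 5.4713.

5.47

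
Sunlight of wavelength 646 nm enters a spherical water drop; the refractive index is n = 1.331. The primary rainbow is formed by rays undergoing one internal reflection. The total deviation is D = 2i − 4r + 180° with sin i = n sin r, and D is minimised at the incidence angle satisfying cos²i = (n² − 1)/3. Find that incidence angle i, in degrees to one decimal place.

cos²i = (1.331² − 1)/3 = (1.77156 − 1)/3 = 0.25719.
cos i = 0.50714, so i = 59.527°.

59.5°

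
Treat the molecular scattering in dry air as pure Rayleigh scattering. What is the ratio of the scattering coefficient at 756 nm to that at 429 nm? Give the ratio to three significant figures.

0.104

Rayleigh scattering ∝ λ⁻⁴, so the ratio of coefficients is the inverse fourth power of the wavelength ratio.
σ(756)/σ(429) = (429/756)⁴ = (0.5675)⁴ = 0.1037.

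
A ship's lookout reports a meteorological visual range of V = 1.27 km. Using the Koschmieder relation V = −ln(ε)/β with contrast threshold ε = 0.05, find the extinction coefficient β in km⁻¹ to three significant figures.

β = −ln(0.05) / V = 2.996 / 1.27 = 2.3588 km⁻¹.

2.36 km⁻¹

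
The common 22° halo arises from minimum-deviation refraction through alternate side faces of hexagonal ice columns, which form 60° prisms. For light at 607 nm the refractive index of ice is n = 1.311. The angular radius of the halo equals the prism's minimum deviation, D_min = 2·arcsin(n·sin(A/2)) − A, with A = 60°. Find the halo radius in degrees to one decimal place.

21.9°

n·sin(A/2) = 1.311 × sin 30° = 1.311 × 0.5000 = 0.6555.
D_min = 2·arcsin(0.6555) − 60° = 2 × 40.958° − 60° = 21.915°.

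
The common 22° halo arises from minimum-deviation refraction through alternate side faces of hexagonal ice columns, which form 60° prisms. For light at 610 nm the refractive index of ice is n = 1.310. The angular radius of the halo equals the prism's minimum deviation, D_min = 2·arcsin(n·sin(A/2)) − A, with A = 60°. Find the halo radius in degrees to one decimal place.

n·sin(A/2) = 1.310 × sin 30° = 1.310 × 0.5000 = 0.6550.
D_min = 2·arcsin(0.6550) − 60° = 2 × 40.920° − 60° = 21.839°.

21.8°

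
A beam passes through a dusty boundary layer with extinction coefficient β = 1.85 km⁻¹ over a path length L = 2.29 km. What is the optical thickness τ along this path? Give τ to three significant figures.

τ = β·L = 1.85 × 2.29 = 4.2365.

4.24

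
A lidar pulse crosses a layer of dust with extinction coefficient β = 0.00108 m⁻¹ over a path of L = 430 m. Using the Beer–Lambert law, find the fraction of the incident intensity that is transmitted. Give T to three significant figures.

τ = β·L = 0.00108 × 430 = 0.4644.
T = exp(−0.4644) = 0.6285.

0.629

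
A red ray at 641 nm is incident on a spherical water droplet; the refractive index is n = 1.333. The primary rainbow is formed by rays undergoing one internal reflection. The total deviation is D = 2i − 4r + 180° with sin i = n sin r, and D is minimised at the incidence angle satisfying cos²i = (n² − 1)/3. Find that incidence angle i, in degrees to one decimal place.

59.4°

cos²i = (1.333² − 1)/3 = (1.77689 − 1)/3 = 0.25896.
cos i = 0.50888, so i = 59.410°.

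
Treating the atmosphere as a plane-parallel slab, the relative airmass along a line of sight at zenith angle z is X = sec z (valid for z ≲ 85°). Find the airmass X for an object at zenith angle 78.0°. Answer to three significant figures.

4.81

X = sec z = 1/cos 78.0° = 1/0.2079 = 4.8097.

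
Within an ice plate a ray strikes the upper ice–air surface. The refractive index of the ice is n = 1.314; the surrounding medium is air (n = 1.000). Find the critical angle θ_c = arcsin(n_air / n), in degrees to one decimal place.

49.6°

sin θ_c = n_air / n = 1.000 / 1.314 = 0.7610.
θ_c = arcsin(0.7610) = 49.56°.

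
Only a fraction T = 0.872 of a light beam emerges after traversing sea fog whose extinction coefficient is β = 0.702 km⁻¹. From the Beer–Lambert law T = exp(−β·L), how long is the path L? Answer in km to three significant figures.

Beer–Lambert: T = exp(−βL) ⇒ L = −ln(T)/β = −ln(0.872)/0.702 = 0.1370/0.702 = 0.1951 km.

0.195 km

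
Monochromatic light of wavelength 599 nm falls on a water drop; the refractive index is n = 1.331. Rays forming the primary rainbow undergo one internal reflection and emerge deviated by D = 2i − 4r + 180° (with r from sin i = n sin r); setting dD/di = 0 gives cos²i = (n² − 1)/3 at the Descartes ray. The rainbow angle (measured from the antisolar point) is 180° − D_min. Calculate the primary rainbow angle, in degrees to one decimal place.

42.4°

cos²i = (1.77156 − 1)/3 = 0.25719; i = arccos(0.50714) = 59.527°.
sin r = sin 59.527°/1.331 = 0.64753; r = 40.356°.
D_min = 2·59.527° − 4·40.356° + 180° = 137.630°.
Rainbow angle = 180° − D_min = 42.370°.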